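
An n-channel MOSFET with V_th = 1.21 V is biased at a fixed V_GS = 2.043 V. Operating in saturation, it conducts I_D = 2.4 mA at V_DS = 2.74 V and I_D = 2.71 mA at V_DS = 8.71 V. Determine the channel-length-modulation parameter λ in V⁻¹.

With V_GS fixed, I_D ∝ (1 + λ V_DS) in saturation, so I_D2/I_D1 = (1 + λ V_DS2)/(1 + λ V_DS1).
2.71/2.4 = 1.129 = (1 + 8.71 λ)/(1 + 2.74 λ).
Solving: λ (I_D1 V_DS2 − I_D2 V_DS1) = I_D2 − I_D1, so λ = (2.71 − 2.4) / (2.4 × 8.71 − 2.71 × 2.74) = 0.31 / 13.5 = 0.023 V⁻¹.

λ = 0.0230 V⁻¹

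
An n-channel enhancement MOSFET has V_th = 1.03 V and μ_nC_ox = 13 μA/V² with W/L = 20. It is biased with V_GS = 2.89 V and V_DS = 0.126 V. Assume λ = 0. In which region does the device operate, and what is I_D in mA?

Triode; I_D = 0.0589 mA

k_n = μ_nC_ox · (W/L) = 0.26 mA/V².
V_ov = V_GS − V_th = 2.89 − 1.03 = 1.86 V.
Since V_DS = 0.126 V < V_ov = 1.86 V, the device is in the triode region.
I_D = k_n [V_ov · V_DS − ½ V_DS²] = 0.26 × [1.86 × 0.126 − 0.5 × 0.126²] = 0.0589 mA.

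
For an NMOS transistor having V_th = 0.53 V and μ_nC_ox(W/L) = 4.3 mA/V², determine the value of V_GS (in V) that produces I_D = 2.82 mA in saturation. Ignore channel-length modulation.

In saturation I_D = ½ k_n (V_GS − V_th)², so V_GS − V_th = √(2 I_D / k_n) = √(2 × 2.82 / 4.3) = 1.15 V.
V_GS = 0.53 + 1.15 = 1.68 V.

V_GS = 1.68 V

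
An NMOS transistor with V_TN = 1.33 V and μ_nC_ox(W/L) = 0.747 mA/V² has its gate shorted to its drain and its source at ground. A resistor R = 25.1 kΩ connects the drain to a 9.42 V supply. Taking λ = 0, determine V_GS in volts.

With gate tied to drain, V_GS = V_DS ≥ V_GS − V_TN, so the device is in saturation.
KCL at the drain: ½ k_n (V_GS − V_TN)² = (V_DD − V_GS)/R.
Let x = V_GS − 1.33. Then 9.37 x² + x − 8.09 = 0, giving x = 0.877 V (positive root), so V_GS = 2.21 V.
I_D = (V_DD − V_GS)/R = (9.42 − 2.21) / 25.1 = 0.287 mA.

V_GS = 2.21 V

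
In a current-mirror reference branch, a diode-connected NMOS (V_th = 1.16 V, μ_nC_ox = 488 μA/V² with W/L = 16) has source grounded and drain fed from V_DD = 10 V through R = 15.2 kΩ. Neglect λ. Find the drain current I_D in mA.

I_D = 0.557 mA

With gate tied to drain, V_GS = V_DS ≥ V_GS − V_th, so the device is in saturation.
k_n = μ_nC_ox · (W/L) = 7.808 mA/V².
KCL at the drain: ½ k_n (V_GS − V_th)² = (V_DD − V_GS)/R.
Let x = V_GS − 1.16. Then 59.3 x² + x − 8.84 = 0, giving x = 0.378 V (positive root), so V_GS = 1.54 V.
I_D = (V_DD − V_GS)/R = (10 − 1.54) / 15.2 = 0.557 mA.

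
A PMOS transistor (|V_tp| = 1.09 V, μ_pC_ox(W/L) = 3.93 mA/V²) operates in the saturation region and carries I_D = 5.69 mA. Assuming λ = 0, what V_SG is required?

V_SG = 2.79 V

In saturation I_D = ½ k_p (V_SG − |V_tp|)², so V_SG − |V_tp| = √(2 I_D / k_p) = √(2 × 5.69 / 3.93) = 1.7 V.
V_SG = 1.09 + 1.7 = 2.79 V.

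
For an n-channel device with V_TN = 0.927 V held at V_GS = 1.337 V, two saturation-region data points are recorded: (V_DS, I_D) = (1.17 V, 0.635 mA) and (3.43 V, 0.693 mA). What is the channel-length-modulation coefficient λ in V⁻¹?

With V_GS fixed, I_D ∝ (1 + λ V_DS) in saturation, so I_D2/I_D1 = (1 + λ V_DS2)/(1 + λ V_DS1).
0.693/0.635 = 1.091 = (1 + 3.43 λ)/(1 + 1.17 λ).
Solving: λ (I_D1 V_DS2 − I_D2 V_DS1) = I_D2 − I_D1, so λ = (0.693 − 0.635) / (0.635 × 3.43 − 0.693 × 1.17) = 0.058 / 1.37 = 0.0424 V⁻¹.

λ = 0.0424 V⁻¹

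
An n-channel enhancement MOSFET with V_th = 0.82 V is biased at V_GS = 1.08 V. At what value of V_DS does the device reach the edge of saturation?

V_DS,sat = 0.260 V

The boundary between triode and saturation is V_DS = V_GS − V_th = V_ov.
V_ov = 1.08 − 0.82 = 0.26 V.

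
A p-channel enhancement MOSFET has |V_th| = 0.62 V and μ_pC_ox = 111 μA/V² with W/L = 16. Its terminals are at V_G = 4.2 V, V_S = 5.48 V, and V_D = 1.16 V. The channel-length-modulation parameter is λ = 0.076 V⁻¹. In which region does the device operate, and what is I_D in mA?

Saturation; I_D = 0.514 mA

V_SG = V_S − V_G = 5.48 − 4.2 = 1.28 V; V_SD = V_S − V_D = 5.48 − 1.16 = 4.32 V.
k_p = μ_pC_ox · (W/L) = 1.776 mA/V².
V_ov = V_SG − |V_th| = 1.28 − 0.62 = 0.66 V.
Since V_SD = 4.32 V ≥ V_ov = 0.66 V, the device is in saturation.
I_D = ½ k_p V_ov² (1 + λ V_SD) = 0.5 × 1.776 × 0.66² × (1 + 0.076 × 4.32) = 0.514 mA.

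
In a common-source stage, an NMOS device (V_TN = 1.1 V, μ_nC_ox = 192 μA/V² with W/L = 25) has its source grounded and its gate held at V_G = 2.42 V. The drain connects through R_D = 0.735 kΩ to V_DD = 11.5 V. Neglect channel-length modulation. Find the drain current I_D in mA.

I_D = 4.18 mA

V_GS = V_G = 2.42 V, so V_ov = 2.42 − 1.1 = 1.32 V.
k_n = μ_nC_ox · (W/L) = 4.8 mA/V².
Assume saturation: I_D = ½ k_n V_ov² = 0.5 × 4.8 × 1.32² = 4.18 mA, giving V_DS = V_DD − I_D R_D = 11.5 − 4.18 × 0.735 = 8.43 V.
V_DS = 8.43 V ≥ V_ov = 1.32 V, confirming saturation.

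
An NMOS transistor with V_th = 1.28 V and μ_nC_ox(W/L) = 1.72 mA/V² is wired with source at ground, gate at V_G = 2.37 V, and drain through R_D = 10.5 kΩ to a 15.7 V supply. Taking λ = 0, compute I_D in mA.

I_D = 1.02 mA

V_GS = V_G = 2.37 V, so V_ov = 2.37 − 1.28 = 1.09 V.
Assume saturation: I_D = ½ k_n V_ov² = 0.5 × 1.72 × 1.09² = 1.02 mA, giving V_DS = V_DD − I_D R_D = 15.7 − 1.02 × 10.5 = 4.97 V.
V_DS = 4.97 V ≥ V_ov = 1.09 V, confirming saturation.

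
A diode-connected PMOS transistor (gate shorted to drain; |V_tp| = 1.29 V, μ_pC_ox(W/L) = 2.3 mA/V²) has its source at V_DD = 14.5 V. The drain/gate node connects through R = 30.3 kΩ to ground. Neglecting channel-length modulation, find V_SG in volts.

With gate tied to drain, V_SG = V_SD ≥ V_SG − |V_tp|, so the device is in saturation.
KCL at the drain: ½ k_p (V_SG − |V_tp|)² = (V_DD − V_SG)/R.
Let x = V_SG − 1.29. Then 34.8 x² + x − 13.21 = 0, giving x = 0.602 V (positive root), so V_SG = 1.89 V.
I_D = (V_DD − V_SG)/R = (14.5 − 1.89) / 30.3 = 0.416 mA.

V_SG = 1.89 V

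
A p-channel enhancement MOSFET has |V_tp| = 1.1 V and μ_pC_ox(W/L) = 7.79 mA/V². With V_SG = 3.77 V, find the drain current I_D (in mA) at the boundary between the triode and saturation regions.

I_D = 27.8 mA

At the boundary V_SD = V_ov = V_SG − |V_tp| = 3.77 − 1.1 = 2.67 V.
I_D = ½ k_p V_ov² = 0.5 × 7.79 × 2.67² = 27.8 mA.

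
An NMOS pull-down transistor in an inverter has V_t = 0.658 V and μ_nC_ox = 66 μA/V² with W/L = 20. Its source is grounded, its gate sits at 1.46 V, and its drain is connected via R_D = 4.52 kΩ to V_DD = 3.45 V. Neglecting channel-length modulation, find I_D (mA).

I_D = 0.425 mA

V_GS = V_G = 1.46 V, so V_ov = 1.46 − 0.658 = 0.802 V.
k_n = μ_nC_ox · (W/L) = 1.32 mA/V².
Assume saturation: I_D = ½ k_n V_ov² = 0.5 × 1.32 × 0.802² = 0.425 mA, giving V_DS = V_DD − I_D R_D = 3.45 − 0.425 × 4.52 = 1.53 V.
V_DS = 1.53 V ≥ V_ov = 0.802 V, confirming saturation.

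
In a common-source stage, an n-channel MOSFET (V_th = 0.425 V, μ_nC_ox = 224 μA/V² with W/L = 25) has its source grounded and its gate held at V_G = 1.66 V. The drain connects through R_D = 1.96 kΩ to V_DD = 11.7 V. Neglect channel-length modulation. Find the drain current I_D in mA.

I_D = 4.27 mA

V_GS = V_G = 1.66 V, so V_ov = 1.66 − 0.425 = 1.23 V.
k_n = μ_nC_ox · (W/L) = 5.6 mA/V².
Assume saturation: I_D = ½ k_n V_ov² = 0.5 × 5.6 × 1.23² = 4.27 mA, giving V_DS = V_DD − I_D R_D = 11.7 − 4.27 × 1.96 = 3.33 V.
V_DS = 3.33 V ≥ V_ov = 1.23 V, confirming saturation.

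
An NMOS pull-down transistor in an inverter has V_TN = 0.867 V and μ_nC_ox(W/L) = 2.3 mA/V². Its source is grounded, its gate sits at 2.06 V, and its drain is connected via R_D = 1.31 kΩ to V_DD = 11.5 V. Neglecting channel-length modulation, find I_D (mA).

I_D = 1.64 mA

V_GS = V_G = 2.06 V, so V_ov = 2.06 − 0.867 = 1.19 V.
Assume saturation: I_D = ½ k_n V_ov² = 0.5 × 2.3 × 1.19² = 1.64 mA, giving V_DS = V_DD − I_D R_D = 11.5 − 1.64 × 1.31 = 9.36 V.
V_DS = 9.36 V ≥ V_ov = 1.19 V, confirming saturation.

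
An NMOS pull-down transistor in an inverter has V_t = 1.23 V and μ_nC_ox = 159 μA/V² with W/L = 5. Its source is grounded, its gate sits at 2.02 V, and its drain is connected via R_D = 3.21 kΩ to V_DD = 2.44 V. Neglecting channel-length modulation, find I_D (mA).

I_D = 0.248 mA

V_GS = V_G = 2.02 V, so V_ov = 2.02 − 1.23 = 0.79 V.
k_n = μ_nC_ox · (W/L) = 0.795 mA/V².
Assume saturation: I_D = ½ k_n V_ov² = 0.5 × 0.795 × 0.79² = 0.248 mA, giving V_DS = V_DD − I_D R_D = 2.44 − 0.248 × 3.21 = 1.64 V.
V_DS = 1.64 V ≥ V_ov = 0.79 V, confirming saturation.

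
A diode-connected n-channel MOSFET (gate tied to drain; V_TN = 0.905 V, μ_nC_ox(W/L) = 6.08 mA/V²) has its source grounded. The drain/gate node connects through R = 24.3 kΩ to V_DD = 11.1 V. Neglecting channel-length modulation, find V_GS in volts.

V_GS = 1.27 V

With gate tied to drain, V_GS = V_DS ≥ V_GS − V_TN, so the device is in saturation.
KCL at the drain: ½ k_n (V_GS − V_TN)² = (V_DD − V_GS)/R.
Let x = V_GS − 0.905. Then 73.9 x² + x − 10.2 = 0, giving x = 0.365 V (positive root), so V_GS = 1.27 V.
I_D = (V_DD − V_GS)/R = (11.1 − 1.27) / 24.3 = 0.405 mA.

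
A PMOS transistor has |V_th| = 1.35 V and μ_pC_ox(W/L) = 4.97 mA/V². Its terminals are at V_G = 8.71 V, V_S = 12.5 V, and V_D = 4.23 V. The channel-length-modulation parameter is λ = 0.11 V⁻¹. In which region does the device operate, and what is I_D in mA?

Saturation; I_D = 28.3 mA

V_SG = V_S − V_G = 12.5 − 8.71 = 3.79 V; V_SD = V_S − V_D = 12.5 − 4.23 = 8.27 V.
V_ov = V_SG − |V_th| = 3.79 − 1.35 = 2.44 V.
Since V_SD = 8.27 V ≥ V_ov = 2.44 V, the device is in saturation.
I_D = ½ k_p V_ov² (1 + λ V_SD) = 0.5 × 4.97 × 2.44² × (1 + 0.11 × 8.27) = 28.3 mA.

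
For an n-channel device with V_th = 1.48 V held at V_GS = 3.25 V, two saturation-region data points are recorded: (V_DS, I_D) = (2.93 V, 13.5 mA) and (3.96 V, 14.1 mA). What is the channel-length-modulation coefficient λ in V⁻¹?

With V_GS fixed, I_D ∝ (1 + λ V_DS) in saturation, so I_D2/I_D1 = (1 + λ V_DS2)/(1 + λ V_DS1).
14.1/13.5 = 1.044 = (1 + 3.96 λ)/(1 + 2.93 λ).
Solving: λ (I_D1 V_DS2 − I_D2 V_DS1) = I_D2 − I_D1, so λ = (14.1 − 13.5) / (13.5 × 3.96 − 14.1 × 2.93) = 0.6 / 12.1 = 0.0494 V⁻¹.

λ = 0.0494 V⁻¹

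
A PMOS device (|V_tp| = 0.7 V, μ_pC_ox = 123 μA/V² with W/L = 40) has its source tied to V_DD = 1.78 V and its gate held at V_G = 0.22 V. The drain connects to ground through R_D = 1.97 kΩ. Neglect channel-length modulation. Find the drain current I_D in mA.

V_SG = V_DD − V_G = 1.78 − 0.22 = 1.56 V, so V_ov = 1.56 − 0.7 = 0.86 V.
k_p = μ_pC_ox · (W/L) = 4.92 mA/V².
Assume saturation: I_D = ½ k_p V_ov² = 0.5 × 4.92 × 0.86² = 1.82 mA, giving V_SD = V_DD − I_D R_D = 1.78 − 1.82 × 1.97 = -1.8 V.
But -1.8 V < V_ov = 0.86 V, so the device is actually in triode.
In triode I_D = k_p[V_ov V_SD − ½ V_SD²] and I_D = (V_DD − V_SD)/R_D. Equating: 4.85 V_SD² − 9.335 V_SD + 1.78 = 0, giving V_SD = 0.215 V (the root below V_ov).
I_D = (1.78 − 0.215) / 1.97 = 0.795 mA.

I_D = 0.795 mA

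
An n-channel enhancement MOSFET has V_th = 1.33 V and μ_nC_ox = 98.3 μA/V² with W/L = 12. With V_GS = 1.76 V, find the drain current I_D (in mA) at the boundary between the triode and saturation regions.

At the boundary V_DS = V_ov = V_GS − V_th = 1.76 − 1.33 = 0.43 V.
k_n = μ_nC_ox · (W/L) = 1.18 mA/V².
I_D = ½ k_n V_ov² = 0.5 × 1.18 × 0.43² = 0.109 mA.

I_D = 0.109 mA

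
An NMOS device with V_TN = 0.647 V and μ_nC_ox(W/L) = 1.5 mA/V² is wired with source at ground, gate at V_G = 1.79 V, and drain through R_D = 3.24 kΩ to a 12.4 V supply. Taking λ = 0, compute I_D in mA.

I_D = 0.980 mA

V_GS = V_G = 1.79 V, so V_ov = 1.79 − 0.647 = 1.14 V.
Assume saturation: I_D = ½ k_n V_ov² = 0.5 × 1.5 × 1.14² = 0.98 mA, giving V_DS = V_DD − I_D R_D = 12.4 − 0.98 × 3.24 = 9.23 V.
V_DS = 9.23 V ≥ V_ov = 1.14 V, confirming saturation.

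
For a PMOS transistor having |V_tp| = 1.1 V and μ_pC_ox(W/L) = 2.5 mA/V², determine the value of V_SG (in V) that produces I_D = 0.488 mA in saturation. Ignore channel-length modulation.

In saturation I_D = ½ k_p (V_SG − |V_tp|)², so V_SG − |V_tp| = √(2 I_D / k_p) = √(2 × 0.488 / 2.5) = 0.625 V.
V_SG = 1.1 + 0.625 = 1.72 V.

V_SG = 1.72 V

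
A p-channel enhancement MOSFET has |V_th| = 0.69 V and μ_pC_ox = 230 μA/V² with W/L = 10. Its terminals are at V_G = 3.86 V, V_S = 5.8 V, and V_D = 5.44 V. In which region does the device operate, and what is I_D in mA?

V_SG = V_S − V_G = 5.8 − 3.86 = 1.94 V; V_SD = V_S − V_D = 5.8 − 5.44 = 0.36 V.
k_p = μ_pC_ox · (W/L) = 2.3 mA/V².
V_ov = V_SG − |V_th| = 1.94 − 0.69 = 1.25 V.
Since V_SD = 0.36 V < V_ov = 1.25 V, the device is in the triode region.
I_D = k_p [V_ov · V_SD − ½ V_SD²] = 2.3 × [1.25 × 0.36 − 0.5 × 0.36²] = 0.886 mA.

Triode; I_D = 0.886 mA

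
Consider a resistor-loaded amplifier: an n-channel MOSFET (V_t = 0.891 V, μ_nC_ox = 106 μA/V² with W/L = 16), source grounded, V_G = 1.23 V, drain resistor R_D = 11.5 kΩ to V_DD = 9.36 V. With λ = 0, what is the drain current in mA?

V_GS = V_G = 1.23 V, so V_ov = 1.23 − 0.891 = 0.339 V.
k_n = μ_nC_ox · (W/L) = 1.696 mA/V².
Assume saturation: I_D = ½ k_n V_ov² = 0.5 × 1.696 × 0.339² = 0.0975 mA, giving V_DS = V_DD − I_D R_D = 9.36 − 0.0975 × 11.5 = 8.24 V.
V_DS = 8.24 V ≥ V_ov = 0.339 V, confirming saturation.

I_D = 0.0975 mA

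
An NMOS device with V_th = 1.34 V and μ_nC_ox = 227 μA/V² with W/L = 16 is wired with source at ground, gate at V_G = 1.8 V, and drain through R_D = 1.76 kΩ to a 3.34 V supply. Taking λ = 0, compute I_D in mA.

I_D = 0.384 mA

V_GS = V_G = 1.8 V, so V_ov = 1.8 − 1.34 = 0.46 V.
k_n = μ_nC_ox · (W/L) = 3.632 mA/V².
Assume saturation: I_D = ½ k_n V_ov² = 0.5 × 3.632 × 0.46² = 0.384 mA, giving V_DS = V_DD − I_D R_D = 3.34 − 0.384 × 1.76 = 2.66 V.
V_DS = 2.66 V ≥ V_ov = 0.46 V, confirming saturation.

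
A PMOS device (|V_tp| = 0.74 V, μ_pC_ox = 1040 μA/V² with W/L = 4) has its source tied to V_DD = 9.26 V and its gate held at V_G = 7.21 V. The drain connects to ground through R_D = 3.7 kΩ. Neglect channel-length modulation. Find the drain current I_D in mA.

V_SG = V_DD − V_G = 9.26 − 7.21 = 2.05 V, so V_ov = 2.05 − 0.74 = 1.31 V.
k_p = μ_pC_ox · (W/L) = 4.16 mA/V².
Assume saturation: I_D = ½ k_p V_ov² = 0.5 × 4.16 × 1.31² = 3.57 mA, giving V_SD = V_DD − I_D R_D = 9.26 − 3.57 × 3.7 = -3.95 V.
But -3.95 V < V_ov = 1.31 V, so the device is actually in triode.
In triode I_D = k_p[V_ov V_SD − ½ V_SD²] and I_D = (V_DD − V_SD)/R_D. Equating: 7.7 V_SD² − 21.16 V_SD + 9.26 = 0, giving V_SD = 0.546 V (the root below V_ov).
I_D = (9.26 − 0.546) / 3.7 = 2.36 mA.

I_D = 2.36 mA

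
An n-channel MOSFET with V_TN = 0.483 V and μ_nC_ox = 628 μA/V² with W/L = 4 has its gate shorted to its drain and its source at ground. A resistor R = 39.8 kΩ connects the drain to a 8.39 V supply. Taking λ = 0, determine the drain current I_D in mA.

With gate tied to drain, V_GS = V_DS ≥ V_GS − V_TN, so the device is in saturation.
k_n = μ_nC_ox · (W/L) = 2.512 mA/V².
KCL at the drain: ½ k_n (V_GS − V_TN)² = (V_DD − V_GS)/R.
Let x = V_GS − 0.483. Then 50 x² + x − 7.907 = 0, giving x = 0.388 V (positive root), so V_GS = 0.871 V.
I_D = (V_DD − V_GS)/R = (8.39 − 0.871) / 39.8 = 0.189 mA.

I_D = 0.189 mA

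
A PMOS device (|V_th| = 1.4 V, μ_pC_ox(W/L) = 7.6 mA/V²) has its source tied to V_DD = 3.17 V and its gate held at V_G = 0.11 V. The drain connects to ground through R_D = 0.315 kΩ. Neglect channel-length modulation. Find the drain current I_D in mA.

V_SG = V_DD − V_G = 3.17 − 0.11 = 3.06 V, so V_ov = 3.06 − 1.4 = 1.66 V.
Assume saturation: I_D = ½ k_p V_ov² = 0.5 × 7.6 × 1.66² = 10.5 mA, giving V_SD = V_DD − I_D R_D = 3.17 − 10.5 × 0.315 = -0.128 V.
But -0.128 V < V_ov = 1.66 V, so the device is actually in triode.
In triode I_D = k_p[V_ov V_SD − ½ V_SD²] and I_D = (V_DD − V_SD)/R_D. Equating: 1.2 V_SD² − 4.974 V_SD + 3.17 = 0, giving V_SD = 0.786 V (the root below V_ov).
I_D = (3.17 − 0.786) / 0.315 = 7.57 mA.

I_D = 7.57 mA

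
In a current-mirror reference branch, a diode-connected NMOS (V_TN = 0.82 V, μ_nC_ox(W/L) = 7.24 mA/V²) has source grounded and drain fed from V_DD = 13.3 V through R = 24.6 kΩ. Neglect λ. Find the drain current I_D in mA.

With gate tied to drain, V_GS = V_DS ≥ V_GS − V_TN, so the device is in saturation.
KCL at the drain: ½ k_n (V_GS − V_TN)² = (V_DD − V_GS)/R.
Let x = V_GS − 0.82. Then 89.1 x² + x − 12.48 = 0, giving x = 0.369 V (positive root), so V_GS = 1.19 V.
I_D = (V_DD − V_GS)/R = (13.3 − 1.19) / 24.6 = 0.492 mA.

I_D = 0.492 mA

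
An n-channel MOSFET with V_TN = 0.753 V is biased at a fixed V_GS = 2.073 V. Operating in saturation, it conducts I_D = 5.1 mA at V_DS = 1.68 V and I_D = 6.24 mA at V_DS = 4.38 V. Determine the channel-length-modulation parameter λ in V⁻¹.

With V_GS fixed, I_D ∝ (1 + λ V_DS) in saturation, so I_D2/I_D1 = (1 + λ V_DS2)/(1 + λ V_DS1).
6.24/5.1 = 1.224 = (1 + 4.38 λ)/(1 + 1.68 λ).
Solving: λ (I_D1 V_DS2 − I_D2 V_DS1) = I_D2 − I_D1, so λ = (6.24 − 5.1) / (5.1 × 4.38 − 6.24 × 1.68) = 1.14 / 11.9 = 0.0962 V⁻¹.

λ = 0.0962 V⁻¹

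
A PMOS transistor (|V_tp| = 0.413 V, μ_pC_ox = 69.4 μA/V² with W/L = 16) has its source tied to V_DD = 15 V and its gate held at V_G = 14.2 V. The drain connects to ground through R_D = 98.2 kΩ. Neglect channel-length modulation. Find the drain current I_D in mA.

I_D = 0.0832 mA

V_SG = V_DD − V_G = 15 − 14.2 = 0.8 V, so V_ov = 0.8 − 0.413 = 0.387 V.
k_p = μ_pC_ox · (W/L) = 1.11 mA/V².
Assume saturation: I_D = ½ k_p V_ov² = 0.5 × 1.11 × 0.387² = 0.0832 mA, giving V_SD = V_DD − I_D R_D = 15 − 0.0832 × 98.2 = 6.83 V.
V_SD = 6.83 V ≥ V_ov = 0.387 V, confirming saturation.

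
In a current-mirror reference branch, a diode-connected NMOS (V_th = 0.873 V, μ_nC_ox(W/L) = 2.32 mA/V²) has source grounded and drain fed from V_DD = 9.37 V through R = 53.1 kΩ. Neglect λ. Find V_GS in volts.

With gate tied to drain, V_GS = V_DS ≥ V_GS − V_th, so the device is in saturation.
KCL at the drain: ½ k_n (V_GS − V_th)² = (V_DD − V_GS)/R.
Let x = V_GS − 0.873. Then 61.6 x² + x − 8.497 = 0, giving x = 0.363 V (positive root), so V_GS = 1.24 V.
I_D = (V_DD − V_GS)/R = (9.37 − 1.24) / 53.1 = 0.153 mA.

V_GS = 1.24 V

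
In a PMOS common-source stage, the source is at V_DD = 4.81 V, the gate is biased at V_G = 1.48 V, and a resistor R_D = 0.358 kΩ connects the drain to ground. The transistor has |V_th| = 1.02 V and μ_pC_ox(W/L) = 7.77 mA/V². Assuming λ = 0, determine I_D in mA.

I_D = 11.3 mA

V_SG = V_DD − V_G = 4.81 − 1.48 = 3.33 V, so V_ov = 3.33 − 1.02 = 2.31 V.
Assume saturation: I_D = ½ k_p V_ov² = 0.5 × 7.77 × 2.31² = 20.7 mA, giving V_SD = V_DD − I_D R_D = 4.81 − 20.7 × 0.358 = -2.61 V.
But -2.61 V < V_ov = 2.31 V, so the device is actually in triode.
In triode I_D = k_p[V_ov V_SD − ½ V_SD²] and I_D = (V_DD − V_SD)/R_D. Equating: 1.39 V_SD² − 7.426 V_SD + 4.81 = 0, giving V_SD = 0.754 V (the root below V_ov).
I_D = (4.81 − 0.754) / 0.358 = 11.3 mA.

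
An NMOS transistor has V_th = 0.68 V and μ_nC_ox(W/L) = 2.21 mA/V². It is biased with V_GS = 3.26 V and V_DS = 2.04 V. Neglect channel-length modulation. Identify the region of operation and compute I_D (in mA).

Triode; I_D = 7.03 mA

V_ov = V_GS − V_th = 3.26 − 0.68 = 2.58 V.
Since V_DS = 2.04 V < V_ov = 2.58 V, the device is in the triode region.
I_D = k_n [V_ov · V_DS − ½ V_DS²] = 2.21 × [2.58 × 2.04 − 0.5 × 2.04²] = 7.03 mA.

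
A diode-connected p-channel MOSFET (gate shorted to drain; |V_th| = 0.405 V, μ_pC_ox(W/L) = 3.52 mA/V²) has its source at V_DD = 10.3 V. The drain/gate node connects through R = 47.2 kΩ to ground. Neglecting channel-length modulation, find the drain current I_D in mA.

With gate tied to drain, V_SG = V_SD ≥ V_SG − |V_th|, so the device is in saturation.
KCL at the drain: ½ k_p (V_SG − |V_th|)² = (V_DD − V_SG)/R.
Let x = V_SG − 0.405. Then 83.1 x² + x − 9.895 = 0, giving x = 0.339 V (positive root), so V_SG = 0.744 V.
I_D = (V_DD − V_SG)/R = (10.3 − 0.744) / 47.2 = 0.202 mA.

I_D = 0.202 mA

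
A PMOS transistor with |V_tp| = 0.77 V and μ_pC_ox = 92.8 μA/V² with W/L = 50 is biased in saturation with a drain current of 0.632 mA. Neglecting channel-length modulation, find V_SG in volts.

V_SG = 1.29 V

k_p = μ_pC_ox · (W/L) = 4.64 mA/V².
In saturation I_D = ½ k_p (V_SG − |V_tp|)², so V_SG − |V_tp| = √(2 I_D / k_p) = √(2 × 0.632 / 4.64) = 0.522 V.
V_SG = 0.77 + 0.522 = 1.29 V.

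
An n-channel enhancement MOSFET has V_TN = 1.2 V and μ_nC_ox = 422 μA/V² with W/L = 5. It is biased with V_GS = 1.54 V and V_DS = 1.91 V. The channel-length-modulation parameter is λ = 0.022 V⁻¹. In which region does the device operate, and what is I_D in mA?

Saturation; I_D = 0.127 mA

k_n = μ_nC_ox · (W/L) = 2.11 mA/V².
V_ov = V_GS − V_TN = 1.54 − 1.2 = 0.34 V.
Since V_DS = 1.91 V ≥ V_ov = 0.34 V, the device is in saturation.
I_D = ½ k_n V_ov² (1 + λ V_DS) = 0.5 × 2.11 × 0.34² × (1 + 0.022 × 1.91) = 0.127 mA.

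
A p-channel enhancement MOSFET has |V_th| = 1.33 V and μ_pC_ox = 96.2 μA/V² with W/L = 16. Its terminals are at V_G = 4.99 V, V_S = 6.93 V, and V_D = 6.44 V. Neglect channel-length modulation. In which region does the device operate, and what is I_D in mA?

Triode; I_D = 0.275 mA

V_SG = V_S − V_G = 6.93 − 4.99 = 1.94 V; V_SD = V_S − V_D = 6.93 − 6.44 = 0.49 V.
k_p = μ_pC_ox · (W/L) = 1.539 mA/V².
V_ov = V_SG − |V_th| = 1.94 − 1.33 = 0.61 V.
Since V_SD = 0.49 V < V_ov = 0.61 V, the device is in the triode region.
I_D = k_p [V_ov · V_SD − ½ V_SD²] = 1.539 × [0.61 × 0.49 − 0.5 × 0.49²] = 0.275 mA.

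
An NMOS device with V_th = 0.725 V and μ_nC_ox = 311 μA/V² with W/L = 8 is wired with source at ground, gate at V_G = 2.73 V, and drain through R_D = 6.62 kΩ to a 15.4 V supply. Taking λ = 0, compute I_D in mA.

V_GS = V_G = 2.73 V, so V_ov = 2.73 − 0.725 = 2 V.
k_n = μ_nC_ox · (W/L) = 2.488 mA/V².
Assume saturation: I_D = ½ k_n V_ov² = 0.5 × 2.488 × 2² = 5 mA, giving V_DS = V_DD − I_D R_D = 15.4 − 5 × 6.62 = -17.7 V.
But -17.7 V < V_ov = 2 V, so the device is actually in triode.
In triode I_D = k_n[V_ov V_DS − ½ V_DS²] and I_D = (V_DD − V_DS)/R_D. Equating: 8.24 V_DS² − 34.02 V_DS + 15.4 = 0, giving V_DS = 0.517 V (the root below V_ov).
I_D = (15.4 − 0.517) / 6.62 = 2.25 mA.

I_D = 2.25 mA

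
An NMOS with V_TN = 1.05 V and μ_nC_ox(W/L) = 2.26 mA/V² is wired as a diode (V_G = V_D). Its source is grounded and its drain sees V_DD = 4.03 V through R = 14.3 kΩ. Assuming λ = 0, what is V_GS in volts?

With gate tied to drain, V_GS = V_DS ≥ V_GS − V_TN, so the device is in saturation.
KCL at the drain: ½ k_n (V_GS − V_TN)² = (V_DD − V_GS)/R.
Let x = V_GS − 1.05. Then 16.2 x² + x − 2.98 = 0, giving x = 0.4 V (positive root), so V_GS = 1.45 V.
I_D = (V_DD − V_GS)/R = (4.03 − 1.45) / 14.3 = 0.18 mA.

V_GS = 1.45 V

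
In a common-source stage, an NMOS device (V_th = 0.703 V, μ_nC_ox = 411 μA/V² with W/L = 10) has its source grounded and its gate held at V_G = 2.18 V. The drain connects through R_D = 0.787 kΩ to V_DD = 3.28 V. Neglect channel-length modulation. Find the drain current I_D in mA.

I_D = 3.27 mA

V_GS = V_G = 2.18 V, so V_ov = 2.18 − 0.703 = 1.48 V.
k_n = μ_nC_ox · (W/L) = 4.11 mA/V².
Assume saturation: I_D = ½ k_n V_ov² = 0.5 × 4.11 × 1.48² = 4.48 mA, giving V_DS = V_DD − I_D R_D = 3.28 − 4.48 × 0.787 = -0.248 V.
But -0.248 V < V_ov = 1.48 V, so the device is actually in triode.
In triode I_D = k_n[V_ov V_DS − ½ V_DS²] and I_D = (V_DD − V_DS)/R_D. Equating: 1.62 V_DS² − 5.777 V_DS + 3.28 = 0, giving V_DS = 0.708 V (the root below V_ov).
I_D = (3.28 − 0.708) / 0.787 = 3.27 mA.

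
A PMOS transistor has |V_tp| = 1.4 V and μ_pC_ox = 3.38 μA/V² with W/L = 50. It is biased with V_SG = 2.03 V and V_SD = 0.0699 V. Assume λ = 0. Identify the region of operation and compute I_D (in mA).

Triode; I_D = 0.00703 mA

k_p = μ_pC_ox · (W/L) = 0.169 mA/V².
V_ov = V_SG − |V_tp| = 2.03 − 1.4 = 0.63 V.
Since V_SD = 0.0699 V < V_ov = 0.63 V, the device is in the triode region.
I_D = k_p [V_ov · V_SD − ½ V_SD²] = 0.169 × [0.63 × 0.0699 − 0.5 × 0.0699²] = 0.00703 mA.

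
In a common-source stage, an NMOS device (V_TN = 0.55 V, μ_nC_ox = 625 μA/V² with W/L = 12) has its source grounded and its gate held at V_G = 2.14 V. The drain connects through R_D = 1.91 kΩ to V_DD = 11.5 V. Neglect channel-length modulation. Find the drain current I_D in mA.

V_GS = V_G = 2.14 V, so V_ov = 2.14 − 0.55 = 1.59 V.
k_n = μ_nC_ox · (W/L) = 7.5 mA/V².
Assume saturation: I_D = ½ k_n V_ov² = 0.5 × 7.5 × 1.59² = 9.48 mA, giving V_DS = V_DD − I_D R_D = 11.5 − 9.48 × 1.91 = -6.61 V.
But -6.61 V < V_ov = 1.59 V, so the device is actually in triode.
In triode I_D = k_n[V_ov V_DS − ½ V_DS²] and I_D = (V_DD − V_DS)/R_D. Equating: 7.16 V_DS² − 23.78 V_DS + 11.5 = 0, giving V_DS = 0.588 V (the root below V_ov).
I_D = (11.5 − 0.588) / 1.91 = 5.71 mA.

I_D = 5.71 mA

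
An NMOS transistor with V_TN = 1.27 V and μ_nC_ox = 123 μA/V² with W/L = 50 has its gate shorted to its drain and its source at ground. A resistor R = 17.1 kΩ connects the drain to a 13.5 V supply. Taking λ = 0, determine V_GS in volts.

With gate tied to drain, V_GS = V_DS ≥ V_GS − V_TN, so the device is in saturation.
k_n = μ_nC_ox · (W/L) = 6.15 mA/V².
KCL at the drain: ½ k_n (V_GS − V_TN)² = (V_DD − V_GS)/R.
Let x = V_GS − 1.27. Then 52.6 x² + x − 12.23 = 0, giving x = 0.473 V (positive root), so V_GS = 1.74 V.
I_D = (V_DD − V_GS)/R = (13.5 − 1.74) / 17.1 = 0.688 mA.

V_GS = 1.74 V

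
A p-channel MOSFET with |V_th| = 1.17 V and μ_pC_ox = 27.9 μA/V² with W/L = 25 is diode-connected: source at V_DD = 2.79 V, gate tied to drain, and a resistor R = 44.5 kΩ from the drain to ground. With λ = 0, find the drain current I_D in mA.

With gate tied to drain, V_SG = V_SD ≥ V_SG − |V_th|, so the device is in saturation.
k_p = μ_pC_ox · (W/L) = 0.6975 mA/V².
KCL at the drain: ½ k_p (V_SG − |V_th|)² = (V_DD − V_SG)/R.
Let x = V_SG − 1.17. Then 15.5 x² + x − 1.62 = 0, giving x = 0.292 V (positive root), so V_SG = 1.46 V.
I_D = (V_DD − V_SG)/R = (2.79 − 1.46) / 44.5 = 0.0298 mA.

I_D = 0.0298 mA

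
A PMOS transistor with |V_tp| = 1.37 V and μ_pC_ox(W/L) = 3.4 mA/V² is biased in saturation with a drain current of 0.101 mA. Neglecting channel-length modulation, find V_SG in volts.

In saturation I_D = ½ k_p (V_SG − |V_tp|)², so V_SG − |V_tp| = √(2 I_D / k_p) = √(2 × 0.101 / 3.4) = 0.244 V.
V_SG = 1.37 + 0.244 = 1.61 V.

V_SG = 1.61 V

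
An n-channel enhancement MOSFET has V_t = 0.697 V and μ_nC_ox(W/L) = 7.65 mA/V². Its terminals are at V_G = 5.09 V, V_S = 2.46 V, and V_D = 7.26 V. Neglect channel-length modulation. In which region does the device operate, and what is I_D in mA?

V_GS = V_G − V_S = 5.09 − 2.46 = 2.63 V; V_DS = V_D − V_S = 7.26 − 2.46 = 4.8 V.
V_ov = V_GS − V_t = 2.63 − 0.697 = 1.93 V.
Since V_DS = 4.8 V ≥ V_ov = 1.93 V, the device is in saturation.
I_D = ½ k_n V_ov² = 0.5 × 7.65 × 1.93² = 14.3 mA.

Saturation; I_D = 14.3 mA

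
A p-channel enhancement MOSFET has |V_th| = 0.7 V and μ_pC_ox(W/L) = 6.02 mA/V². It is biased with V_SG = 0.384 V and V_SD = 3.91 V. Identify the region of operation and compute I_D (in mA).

V_SG = 0.384 V < |V_th| = 0.7 V, so the transistor is in cutoff.

Cutoff; I_D = 0 mA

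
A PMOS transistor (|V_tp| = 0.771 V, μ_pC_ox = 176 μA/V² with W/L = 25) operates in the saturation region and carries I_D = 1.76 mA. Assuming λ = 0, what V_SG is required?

V_SG = 1.67 V

k_p = μ_pC_ox · (W/L) = 4.4 mA/V².
In saturation I_D = ½ k_p (V_SG − |V_tp|)², so V_SG − |V_tp| = √(2 I_D / k_p) = √(2 × 1.76 / 4.4) = 0.894 V.
V_SG = 0.771 + 0.894 = 1.67 V.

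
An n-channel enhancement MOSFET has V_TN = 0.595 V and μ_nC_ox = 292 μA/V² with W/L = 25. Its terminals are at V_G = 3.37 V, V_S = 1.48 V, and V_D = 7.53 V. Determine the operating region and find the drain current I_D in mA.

Saturation; I_D = 6.12 mA

V_GS = V_G − V_S = 3.37 − 1.48 = 1.89 V; V_DS = V_D − V_S = 7.53 − 1.48 = 6.05 V.
k_n = μ_nC_ox · (W/L) = 7.3 mA/V².
V_ov = V_GS − V_TN = 1.89 − 0.595 = 1.3 V.
Since V_DS = 6.05 V ≥ V_ov = 1.3 V, the device is in saturation.
I_D = ½ k_n V_ov² = 0.5 × 7.3 × 1.3² = 6.12 mA.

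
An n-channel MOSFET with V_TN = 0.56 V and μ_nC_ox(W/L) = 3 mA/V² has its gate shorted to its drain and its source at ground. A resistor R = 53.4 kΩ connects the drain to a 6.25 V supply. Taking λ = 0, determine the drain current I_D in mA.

I_D = 0.102 mA

With gate tied to drain, V_GS = V_DS ≥ V_GS − V_TN, so the device is in saturation.
KCL at the drain: ½ k_n (V_GS − V_TN)² = (V_DD − V_GS)/R.
Let x = V_GS − 0.56. Then 80.1 x² + x − 5.69 = 0, giving x = 0.26 V (positive root), so V_GS = 0.82 V.
I_D = (V_DD − V_GS)/R = (6.25 − 0.82) / 53.4 = 0.102 mA.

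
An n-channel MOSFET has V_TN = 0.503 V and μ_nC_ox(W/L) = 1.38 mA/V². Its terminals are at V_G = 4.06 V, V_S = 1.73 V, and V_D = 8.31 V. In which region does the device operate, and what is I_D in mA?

Saturation; I_D = 2.30 mA

V_GS = V_G − V_S = 4.06 − 1.73 = 2.33 V; V_DS = V_D − V_S = 8.31 − 1.73 = 6.58 V.
V_ov = V_GS − V_TN = 2.33 − 0.503 = 1.83 V.
Since V_DS = 6.58 V ≥ V_ov = 1.83 V, the device is in saturation.
I_D = ½ k_n V_ov² = 0.5 × 1.38 × 1.83² = 2.3 mA.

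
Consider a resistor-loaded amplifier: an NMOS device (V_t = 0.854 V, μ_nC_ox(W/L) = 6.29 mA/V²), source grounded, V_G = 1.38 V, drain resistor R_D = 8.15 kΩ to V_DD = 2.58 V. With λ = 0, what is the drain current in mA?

I_D = 0.304 mA

V_GS = V_G = 1.38 V, so V_ov = 1.38 − 0.854 = 0.526 V.
Assume saturation: I_D = ½ k_n V_ov² = 0.5 × 6.29 × 0.526² = 0.87 mA, giving V_DS = V_DD − I_D R_D = 2.58 − 0.87 × 8.15 = -4.51 V.
But -4.51 V < V_ov = 0.526 V, so the device is actually in triode.
In triode I_D = k_n[V_ov V_DS − ½ V_DS²] and I_D = (V_DD − V_DS)/R_D. Equating: 25.6 V_DS² − 27.96 V_DS + 2.58 = 0, giving V_DS = 0.102 V (the root below V_ov).
I_D = (2.58 − 0.102) / 8.15 = 0.304 mA.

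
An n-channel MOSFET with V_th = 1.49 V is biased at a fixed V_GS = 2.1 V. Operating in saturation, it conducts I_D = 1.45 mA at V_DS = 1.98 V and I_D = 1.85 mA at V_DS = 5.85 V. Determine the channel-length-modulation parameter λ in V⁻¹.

λ = 0.0830 V⁻¹

With V_GS fixed, I_D ∝ (1 + λ V_DS) in saturation, so I_D2/I_D1 = (1 + λ V_DS2)/(1 + λ V_DS1).
1.85/1.45 = 1.276 = (1 + 5.85 λ)/(1 + 1.98 λ).
Solving: λ (I_D1 V_DS2 − I_D2 V_DS1) = I_D2 − I_D1, so λ = (1.85 − 1.45) / (1.45 × 5.85 − 1.85 × 1.98) = 0.4 / 4.82 = 0.083 V⁻¹.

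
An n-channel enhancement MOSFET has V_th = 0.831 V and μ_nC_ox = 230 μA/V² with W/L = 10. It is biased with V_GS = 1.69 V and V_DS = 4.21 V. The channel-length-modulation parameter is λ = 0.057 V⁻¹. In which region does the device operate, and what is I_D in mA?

Saturation; I_D = 1.05 mA

k_n = μ_nC_ox · (W/L) = 2.3 mA/V².
V_ov = V_GS − V_th = 1.69 − 0.831 = 0.859 V.
Since V_DS = 4.21 V ≥ V_ov = 0.859 V, the device is in saturation.
I_D = ½ k_n V_ov² (1 + λ V_DS) = 0.5 × 2.3 × 0.859² × (1 + 0.057 × 4.21) = 1.05 mA.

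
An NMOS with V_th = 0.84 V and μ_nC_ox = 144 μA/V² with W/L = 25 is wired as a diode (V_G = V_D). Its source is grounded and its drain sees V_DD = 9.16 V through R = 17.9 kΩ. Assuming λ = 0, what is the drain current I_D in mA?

I_D = 0.437 mA

With gate tied to drain, V_GS = V_DS ≥ V_GS − V_th, so the device is in saturation.
k_n = μ_nC_ox · (W/L) = 3.6 mA/V².
KCL at the drain: ½ k_n (V_GS − V_th)² = (V_DD − V_GS)/R.
Let x = V_GS − 0.84. Then 32.2 x² + x − 8.32 = 0, giving x = 0.493 V (positive root), so V_GS = 1.33 V.
I_D = (V_DD − V_GS)/R = (9.16 − 1.33) / 17.9 = 0.437 mA.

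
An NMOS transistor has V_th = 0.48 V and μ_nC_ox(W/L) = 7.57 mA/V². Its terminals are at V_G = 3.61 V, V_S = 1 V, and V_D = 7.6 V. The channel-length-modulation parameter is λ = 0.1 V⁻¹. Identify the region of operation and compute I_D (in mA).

Saturation; I_D = 28.5 mA

V_GS = V_G − V_S = 3.61 − 1 = 2.61 V; V_DS = V_D − V_S = 7.6 − 1 = 6.6 V.
V_ov = V_GS − V_th = 2.61 − 0.48 = 2.13 V.
Since V_DS = 6.6 V ≥ V_ov = 2.13 V, the device is in saturation.
I_D = ½ k_n V_ov² (1 + λ V_DS) = 0.5 × 7.57 × 2.13² × (1 + 0.1 × 6.6) = 28.5 mA.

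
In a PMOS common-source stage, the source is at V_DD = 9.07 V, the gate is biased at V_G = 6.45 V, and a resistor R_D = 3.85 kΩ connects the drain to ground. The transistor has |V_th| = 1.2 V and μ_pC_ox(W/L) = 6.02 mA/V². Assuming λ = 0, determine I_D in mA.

V_SG = V_DD − V_G = 9.07 − 6.45 = 2.62 V, so V_ov = 2.62 − 1.2 = 1.42 V.
Assume saturation: I_D = ½ k_p V_ov² = 0.5 × 6.02 × 1.42² = 6.07 mA, giving V_SD = V_DD − I_D R_D = 9.07 − 6.07 × 3.85 = -14.3 V.
But -14.3 V < V_ov = 1.42 V, so the device is actually in triode.
In triode I_D = k_p[V_ov V_SD − ½ V_SD²] and I_D = (V_DD − V_SD)/R_D. Equating: 11.6 V_SD² − 33.91 V_SD + 9.07 = 0, giving V_SD = 0.298 V (the root below V_ov).
I_D = (9.07 − 0.298) / 3.85 = 2.28 mA.

I_D = 2.28 mA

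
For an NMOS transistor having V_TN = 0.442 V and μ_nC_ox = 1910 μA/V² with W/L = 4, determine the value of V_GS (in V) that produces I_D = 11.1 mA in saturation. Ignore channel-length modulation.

V_GS = 2.15 V

k_n = μ_nC_ox · (W/L) = 7.64 mA/V².
In saturation I_D = ½ k_n (V_GS − V_TN)², so V_GS − V_TN = √(2 I_D / k_n) = √(2 × 11.1 / 7.64) = 1.7 V.
V_GS = 0.442 + 1.7 = 2.15 V.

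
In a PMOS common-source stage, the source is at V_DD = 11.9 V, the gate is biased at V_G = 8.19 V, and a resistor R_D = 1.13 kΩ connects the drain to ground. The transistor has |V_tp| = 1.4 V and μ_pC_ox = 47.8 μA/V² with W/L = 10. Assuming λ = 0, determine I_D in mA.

I_D = 1.28 mA

V_SG = V_DD − V_G = 11.9 − 8.19 = 3.71 V, so V_ov = 3.71 − 1.4 = 2.31 V.
k_p = μ_pC_ox · (W/L) = 0.478 mA/V².
Assume saturation: I_D = ½ k_p V_ov² = 0.5 × 0.478 × 2.31² = 1.28 mA, giving V_SD = V_DD − I_D R_D = 11.9 − 1.28 × 1.13 = 10.5 V.
V_SD = 10.5 V ≥ V_ov = 2.31 V, confirming saturation.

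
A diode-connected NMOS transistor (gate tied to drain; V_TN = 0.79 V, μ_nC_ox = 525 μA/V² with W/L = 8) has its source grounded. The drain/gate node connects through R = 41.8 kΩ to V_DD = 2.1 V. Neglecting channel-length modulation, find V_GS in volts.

V_GS = 0.907 V

With gate tied to drain, V_GS = V_DS ≥ V_GS − V_TN, so the device is in saturation.
k_n = μ_nC_ox · (W/L) = 4.2 mA/V².
KCL at the drain: ½ k_n (V_GS − V_TN)² = (V_DD − V_GS)/R.
Let x = V_GS − 0.79. Then 87.8 x² + x − 1.31 = 0, giving x = 0.117 V (positive root), so V_GS = 0.907 V.
I_D = (V_DD − V_GS)/R = (2.1 − 0.907) / 41.8 = 0.0286 mA.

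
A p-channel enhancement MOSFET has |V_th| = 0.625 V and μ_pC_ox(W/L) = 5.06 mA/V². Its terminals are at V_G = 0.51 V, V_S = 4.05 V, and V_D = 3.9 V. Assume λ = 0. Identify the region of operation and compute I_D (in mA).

V_SG = V_S − V_G = 4.05 − 0.51 = 3.54 V; V_SD = V_S − V_D = 4.05 − 3.9 = 0.15 V.
V_ov = V_SG − |V_th| = 3.54 − 0.625 = 2.92 V.
Since V_SD = 0.15 V < V_ov = 2.92 V, the device is in the triode region.
I_D = k_p [V_ov · V_SD − ½ V_SD²] = 5.06 × [2.92 × 0.15 − 0.5 × 0.15²] = 2.16 mA.

Triode; I_D = 2.16 mA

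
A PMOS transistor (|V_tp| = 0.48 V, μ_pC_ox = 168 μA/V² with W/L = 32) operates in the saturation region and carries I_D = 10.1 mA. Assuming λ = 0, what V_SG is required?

V_SG = 2.42 V

k_p = μ_pC_ox · (W/L) = 5.376 mA/V².
In saturation I_D = ½ k_p (V_SG − |V_tp|)², so V_SG − |V_tp| = √(2 I_D / k_p) = √(2 × 10.1 / 5.376) = 1.94 V.
V_SG = 0.48 + 1.94 = 2.42 V.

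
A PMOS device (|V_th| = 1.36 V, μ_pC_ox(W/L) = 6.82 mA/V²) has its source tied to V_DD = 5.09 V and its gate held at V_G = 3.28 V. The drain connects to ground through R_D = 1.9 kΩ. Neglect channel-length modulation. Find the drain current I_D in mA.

I_D = 0.691 mA

V_SG = V_DD − V_G = 5.09 − 3.28 = 1.81 V, so V_ov = 1.81 − 1.36 = 0.45 V.
Assume saturation: I_D = ½ k_p V_ov² = 0.5 × 6.82 × 0.45² = 0.691 mA, giving V_SD = V_DD − I_D R_D = 5.09 − 0.691 × 1.9 = 3.78 V.
V_SD = 3.78 V ≥ V_ov = 0.45 V, confirming saturation.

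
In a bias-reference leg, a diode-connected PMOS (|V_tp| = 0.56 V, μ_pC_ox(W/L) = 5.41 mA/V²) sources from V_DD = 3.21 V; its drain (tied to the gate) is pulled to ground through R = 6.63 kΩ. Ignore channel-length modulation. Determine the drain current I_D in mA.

With gate tied to drain, V_SG = V_SD ≥ V_SG − |V_tp|, so the device is in saturation.
KCL at the drain: ½ k_p (V_SG − |V_tp|)² = (V_DD − V_SG)/R.
Let x = V_SG − 0.56. Then 17.9 x² + x − 2.65 = 0, giving x = 0.358 V (positive root), so V_SG = 0.918 V.
I_D = (V_DD − V_SG)/R = (3.21 − 0.918) / 6.63 = 0.346 mA.

I_D = 0.346 mA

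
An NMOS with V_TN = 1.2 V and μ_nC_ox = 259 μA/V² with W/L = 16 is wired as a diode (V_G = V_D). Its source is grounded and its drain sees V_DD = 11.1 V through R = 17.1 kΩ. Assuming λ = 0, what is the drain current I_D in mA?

I_D = 0.549 mA

With gate tied to drain, V_GS = V_DS ≥ V_GS − V_TN, so the device is in saturation.
k_n = μ_nC_ox · (W/L) = 4.144 mA/V².
KCL at the drain: ½ k_n (V_GS − V_TN)² = (V_DD − V_GS)/R.
Let x = V_GS − 1.2. Then 35.4 x² + x − 9.9 = 0, giving x = 0.515 V (positive root), so V_GS = 1.71 V.
I_D = (V_DD − V_GS)/R = (11.1 − 1.71) / 17.1 = 0.549 mA.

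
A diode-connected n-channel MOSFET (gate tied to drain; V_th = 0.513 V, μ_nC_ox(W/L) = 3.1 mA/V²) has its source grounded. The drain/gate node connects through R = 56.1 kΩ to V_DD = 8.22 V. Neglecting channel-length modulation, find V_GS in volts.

With gate tied to drain, V_GS = V_DS ≥ V_GS − V_th, so the device is in saturation.
KCL at the drain: ½ k_n (V_GS − V_th)² = (V_DD − V_GS)/R.
Let x = V_GS − 0.513. Then 87 x² + x − 7.707 = 0, giving x = 0.292 V (positive root), so V_GS = 0.805 V.
I_D = (V_DD − V_GS)/R = (8.22 − 0.805) / 56.1 = 0.132 mA.

V_GS = 0.805 V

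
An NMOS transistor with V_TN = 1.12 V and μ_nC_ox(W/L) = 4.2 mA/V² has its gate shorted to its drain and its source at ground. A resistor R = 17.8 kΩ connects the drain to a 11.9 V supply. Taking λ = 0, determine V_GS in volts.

With gate tied to drain, V_GS = V_DS ≥ V_GS − V_TN, so the device is in saturation.
KCL at the drain: ½ k_n (V_GS − V_TN)² = (V_DD − V_GS)/R.
Let x = V_GS − 1.12. Then 37.4 x² + x − 10.78 = 0, giving x = 0.524 V (positive root), so V_GS = 1.64 V.
I_D = (V_DD − V_GS)/R = (11.9 − 1.64) / 17.8 = 0.576 mA.

V_GS = 1.64 V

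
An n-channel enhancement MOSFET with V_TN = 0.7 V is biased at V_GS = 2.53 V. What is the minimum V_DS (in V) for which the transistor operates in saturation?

The boundary between triode and saturation is V_DS = V_GS − V_TN = V_ov.
V_ov = 2.53 − 0.7 = 1.83 V.

V_DS,sat = 1.83 V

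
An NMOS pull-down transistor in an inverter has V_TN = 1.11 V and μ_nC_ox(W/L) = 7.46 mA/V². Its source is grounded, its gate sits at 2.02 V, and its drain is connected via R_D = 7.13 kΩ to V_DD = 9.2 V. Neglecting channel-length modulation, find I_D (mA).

I_D = 1.26 mA

V_GS = V_G = 2.02 V, so V_ov = 2.02 − 1.11 = 0.91 V.
Assume saturation: I_D = ½ k_n V_ov² = 0.5 × 7.46 × 0.91² = 3.09 mA, giving V_DS = V_DD − I_D R_D = 9.2 − 3.09 × 7.13 = -12.8 V.
But -12.8 V < V_ov = 0.91 V, so the device is actually in triode.
In triode I_D = k_n[V_ov V_DS − ½ V_DS²] and I_D = (V_DD − V_DS)/R_D. Equating: 26.6 V_DS² − 49.4 V_DS + 9.2 = 0, giving V_DS = 0.21 V (the root below V_ov).
I_D = (9.2 − 0.21) / 7.13 = 1.26 mA.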